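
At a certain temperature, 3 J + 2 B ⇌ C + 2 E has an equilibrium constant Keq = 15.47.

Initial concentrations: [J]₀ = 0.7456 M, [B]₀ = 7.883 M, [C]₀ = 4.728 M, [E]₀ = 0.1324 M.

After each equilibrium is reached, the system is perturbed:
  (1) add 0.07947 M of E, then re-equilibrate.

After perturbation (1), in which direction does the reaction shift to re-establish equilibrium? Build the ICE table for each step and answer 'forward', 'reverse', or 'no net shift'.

Q₀ = 0.003218 vs Keq = 15.47 ⇒ Q<K, forward
Step 1:
                    J           B           C           E
  init         0.7456       7.883       4.728      0.1324
  Δ           -0.6256     -0.4171      0.2085      0.4171
  eq             0.12       7.466       4.937      0.5495
  solve Keq expr → x = 0.2085; check Q = 15.47
Then add 0.07947 M of E.
Step 2:
                    J           B           C           E
  init           0.12       7.466       4.937      0.6289
  Δ           0.01025    0.006831   -0.003416   -0.006831
  eq           0.1303       7.473       4.933      0.6221
  solve Keq expr → x = -0.003416; check Q = 15.47

Direction: reverse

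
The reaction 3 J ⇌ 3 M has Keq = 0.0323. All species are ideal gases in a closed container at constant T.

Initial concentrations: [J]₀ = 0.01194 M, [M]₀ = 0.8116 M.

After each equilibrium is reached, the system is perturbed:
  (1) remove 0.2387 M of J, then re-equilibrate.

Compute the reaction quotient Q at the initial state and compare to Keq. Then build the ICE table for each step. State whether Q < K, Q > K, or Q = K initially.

Q₀ = 3.1406e+05 vs Keq = 0.0323 ⇒ Q>K, reverse
Step 1:
                   J          M
  init       0.01194     0.8116
  Δ           0.6127    -0.6127
  eq          0.6246     0.1989
  solve Keq expr → x = -0.2042; check Q = 0.0323
Then remove 0.2387 M of J.
Step 2:
                   J          M
  init        0.3859     0.1989
  Δ          0.05766   -0.05766
  eq          0.4436     0.1413
  solve Keq expr → x = -0.01922; check Q = 0.0323

Q₀ = 3.1406e+05; Q > K (proceeds reverse)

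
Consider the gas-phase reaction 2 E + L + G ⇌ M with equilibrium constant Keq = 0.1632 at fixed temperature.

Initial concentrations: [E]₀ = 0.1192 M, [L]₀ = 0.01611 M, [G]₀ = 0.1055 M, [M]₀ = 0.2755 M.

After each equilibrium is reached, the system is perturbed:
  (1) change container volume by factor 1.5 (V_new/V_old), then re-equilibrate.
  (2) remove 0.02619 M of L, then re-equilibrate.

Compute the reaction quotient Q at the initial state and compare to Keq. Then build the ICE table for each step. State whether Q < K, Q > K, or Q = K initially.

Q₀ = 1.1408e+04 vs Keq = 0.1632 ⇒ Q>K, reverse
Step 1:
                   E          L          G          M
  Initial     0.1192    0.01611     0.1055     0.2755
  Change      0.5361     0.2681     0.2681    -0.2681
  Equil       0.6553     0.2842     0.3736    0.00744
  solve Keq expr → x = -0.2681; check Q = 0.1632
Then change container volume by factor 1.5 (V_new/V_old).
Step 2:
                   E          L          G          M
  Initial     0.4369     0.1894      0.249    0.00496
  Change    0.006792   0.003396   0.003396  -0.003396
  Equil       0.4437     0.1928     0.2524   0.001564
  solve Keq expr → x = -0.003396; check Q = 0.1632
Then remove 0.02619 M of L.
Step 3:
                   E          L          G          M
  Initial     0.4437     0.1667     0.2524   0.001564
  Change  4.1414e-04 2.0707e-04 2.0707e-04 -2.0707e-04
  Equil       0.4441     0.1669     0.2526   0.001357
  solve Keq expr → x = -2.0707e-04; check Q = 0.1632

Q₀ = 1.1408e+04; Q > K (proceeds reverse)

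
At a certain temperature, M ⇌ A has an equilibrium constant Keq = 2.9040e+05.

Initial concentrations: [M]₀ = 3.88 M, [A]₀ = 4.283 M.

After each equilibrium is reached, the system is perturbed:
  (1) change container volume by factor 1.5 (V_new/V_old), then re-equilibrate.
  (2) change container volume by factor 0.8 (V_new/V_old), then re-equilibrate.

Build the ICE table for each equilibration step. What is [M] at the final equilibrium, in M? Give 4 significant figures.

Q₀ = 1.104 vs Keq = 2.9040e+05 ⇒ Q<K, forward
Step 1:
                    M           A
  I              3.88       4.283
  C             -3.88        3.88
  E        2.8109e-05       8.163
  solve Keq expr → x = 3.88; check Q = 2.9040e+05
Then change container volume by factor 1.5 (V_new/V_old).
Step 2:
                    M           A
  I        1.8740e-05       5.442
  C                 0           0
  E        1.8740e-05       5.442
  solve Keq expr → x = 0; check Q = 2.9040e+05
Then change container volume by factor 0.8 (V_new/V_old).
Step 3:
                    M           A
  I        2.3425e-05       6.802
  C                 0           0
  E        2.3425e-05       6.802
  solve Keq expr → x = 0; check Q = 2.9040e+05

[M]_eq = 2.3425e-05 M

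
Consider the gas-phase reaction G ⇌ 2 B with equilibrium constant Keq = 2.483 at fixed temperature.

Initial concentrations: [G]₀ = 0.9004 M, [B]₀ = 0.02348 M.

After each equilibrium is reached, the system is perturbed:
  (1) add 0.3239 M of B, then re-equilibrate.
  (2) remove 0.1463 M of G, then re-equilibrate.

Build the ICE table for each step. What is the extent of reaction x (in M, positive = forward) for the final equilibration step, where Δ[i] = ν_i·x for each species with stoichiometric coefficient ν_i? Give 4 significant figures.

Q₀ = 6.1229e-04 vs Keq = 2.483 ⇒ Q<K, forward
Step 1:
                  G         B
  Initial    0.9004   0.02348
  Change    -0.4919    0.9837
  Equil      0.4085     1.007
  solve Keq expr → x = 0.4919; check Q = 2.483
Then add 0.3239 M of B.
Step 2:
                  G         B
  Initial    0.4085     1.331
  Change     0.1024   -0.2048
  Equil      0.5109     1.126
  solve Keq expr → x = -0.1024; check Q = 2.483
Then remove 0.1463 M of G.
Step 3:
                  G         B
  Initial    0.3646     1.126
  Change    0.05363   -0.1073
  Equil      0.4183     1.019
  solve Keq expr → x = -0.05363; check Q = 2.483

x = -0.05363 M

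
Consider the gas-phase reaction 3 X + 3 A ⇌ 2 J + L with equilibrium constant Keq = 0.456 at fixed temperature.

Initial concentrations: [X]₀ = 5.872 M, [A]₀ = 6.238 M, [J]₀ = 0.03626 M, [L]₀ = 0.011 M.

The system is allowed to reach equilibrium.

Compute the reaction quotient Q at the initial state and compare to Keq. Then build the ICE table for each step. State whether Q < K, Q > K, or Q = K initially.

Q₀ = 2.9428e-10 vs Keq = 0.456 ⇒ Q<K, forward
Step 1:
                   X          A          J          L
  Initial      5.872      6.238    0.03626      0.011
  Change      -4.314     -4.314      2.876      1.438
  Equil        1.558      1.924      2.912      1.449
  solve Keq expr → x = 1.438; check Q = 0.456

Q₀ = 2.9428e-10; Q < K (proceeds forward)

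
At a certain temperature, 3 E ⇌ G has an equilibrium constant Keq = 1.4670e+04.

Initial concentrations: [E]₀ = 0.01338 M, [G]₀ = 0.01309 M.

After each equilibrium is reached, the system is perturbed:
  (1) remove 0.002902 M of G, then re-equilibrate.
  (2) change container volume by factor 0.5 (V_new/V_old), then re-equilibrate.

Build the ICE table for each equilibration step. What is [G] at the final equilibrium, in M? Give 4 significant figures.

Q₀ = 5465 vs Keq = 1.4670e+04 ⇒ Q<K, forward
Step 1:
                  E         G
  Initial   0.01338   0.01309
  Change  -0.003477  0.001159
  Equil    0.009903   0.01425
  solve Keq expr → x = 0.001159; check Q = 1.4670e+04
Then remove 0.002902 M of G.
Step 2:
                  E         G
  Initial  0.009903   0.01135
  Change  -6.6460e-04 2.2153e-04
  Equil    0.009239   0.01157
  solve Keq expr → x = 2.2153e-04; check Q = 1.4670e+04
Then change container volume by factor 0.5 (V_new/V_old).
Step 3:
                  E         G
  Initial   0.01848   0.02314
  Change  -0.006486  0.002162
  Equil     0.01199    0.0253
  solve Keq expr → x = 0.002162; check Q = 1.4670e+04

[G]_eq = 0.0253 M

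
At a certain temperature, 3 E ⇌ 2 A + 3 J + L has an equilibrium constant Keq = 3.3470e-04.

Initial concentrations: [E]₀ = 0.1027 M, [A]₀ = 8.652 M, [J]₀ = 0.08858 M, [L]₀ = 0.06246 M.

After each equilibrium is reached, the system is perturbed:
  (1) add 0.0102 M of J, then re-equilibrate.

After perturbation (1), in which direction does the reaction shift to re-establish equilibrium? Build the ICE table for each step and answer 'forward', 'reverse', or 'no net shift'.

Direction: reverse

Q₀ = 3 vs Keq = 3.3470e-04 ⇒ Q>K, reverse
Step 1:
                   E          A          J          L
  I           0.1027      8.652    0.08858    0.06246
  C          0.07945   -0.05297   -0.07945   -0.02648
  E           0.1822      8.599   0.009127    0.03598
  solve Keq expr → x = -0.02648; check Q = 3.3470e-04
Then add 0.0102 M of J.
Step 2:
                   E          A          J          L
  I           0.1822      8.599    0.01933    0.03598
  C         0.009426  -0.006284  -0.009426  -0.003142
  E           0.1916      8.593   0.009902    0.03283
  solve Keq expr → x = -0.003142; check Q = 3.3470e-04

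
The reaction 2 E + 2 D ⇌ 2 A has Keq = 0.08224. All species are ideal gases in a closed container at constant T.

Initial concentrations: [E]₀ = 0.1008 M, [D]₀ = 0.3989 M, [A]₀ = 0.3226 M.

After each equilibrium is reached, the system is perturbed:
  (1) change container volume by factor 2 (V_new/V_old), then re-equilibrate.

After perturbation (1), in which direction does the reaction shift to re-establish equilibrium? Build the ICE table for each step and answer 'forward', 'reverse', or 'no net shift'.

Direction: reverse

Q₀ = 64.37 vs Keq = 0.08224 ⇒ Q>K, reverse
Step 1:
                   E          D          A
  I           0.1008     0.3989     0.3226
  C           0.2557     0.2557    -0.2557
  E           0.3565     0.6546    0.06692
  solve Keq expr → x = -0.1278; check Q = 0.08224
Then change container volume by factor 2 (V_new/V_old).
Step 2:
                   E          D          A
  I           0.1782     0.3273    0.03346
  C          0.01456    0.01456   -0.01456
  E           0.1928     0.3418     0.0189
  solve Keq expr → x = -0.007279; check Q = 0.08224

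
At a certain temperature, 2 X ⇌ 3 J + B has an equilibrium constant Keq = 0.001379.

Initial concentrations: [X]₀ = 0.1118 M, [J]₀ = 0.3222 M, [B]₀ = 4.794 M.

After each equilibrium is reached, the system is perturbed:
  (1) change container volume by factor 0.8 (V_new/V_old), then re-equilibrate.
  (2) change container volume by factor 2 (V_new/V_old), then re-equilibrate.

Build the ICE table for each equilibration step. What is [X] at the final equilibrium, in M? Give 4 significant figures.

[X]_eq = 0.1872 M

Q₀ = 12.83 vs Keq = 0.001379 ⇒ Q>K, reverse
Step 1:
                    X           J           B
  init         0.1118      0.3222       4.794
  Δ            0.1947      -0.292    -0.09733
  eq           0.3065     0.03021       4.697
  solve Keq expr → x = -0.09733; check Q = 0.001379
Then change container volume by factor 0.8 (V_new/V_old).
Step 2:
                    X           J           B
  init         0.3831     0.03776       5.871
  Δ          0.003352   -0.005027   -0.001676
  eq           0.3864     0.03274       5.869
  solve Keq expr → x = -0.001676; check Q = 0.001379
Then change container volume by factor 2 (V_new/V_old).
Step 3:
                    X           J           B
  init         0.1932     0.01637       2.935
  Δ         -0.006041    0.009062    0.003021
  eq           0.1872     0.02543       2.938
  solve Keq expr → x = 0.003021; check Q = 0.001379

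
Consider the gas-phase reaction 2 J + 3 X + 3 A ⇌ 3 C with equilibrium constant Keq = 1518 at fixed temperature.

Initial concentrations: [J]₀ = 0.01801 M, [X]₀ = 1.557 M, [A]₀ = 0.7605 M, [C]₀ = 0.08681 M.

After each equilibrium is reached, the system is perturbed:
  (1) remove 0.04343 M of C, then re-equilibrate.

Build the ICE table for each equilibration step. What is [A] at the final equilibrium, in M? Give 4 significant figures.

[A]_eq = 0.7341 M

Q₀ = 1.215 vs Keq = 1518 ⇒ Q<K, forward
Step 1:
                    J           X           A           C
  I           0.01801       1.557      0.7605     0.08681
  C           -0.0172     -0.0258     -0.0258      0.0258
  E        8.1281e-04       1.531      0.7347      0.1126
  solve Keq expr → x = 0.008599; check Q = 1518
Then remove 0.04343 M of C.
Step 2:
                    J           X           A           C
  I        8.1281e-04       1.531      0.7347     0.06918
  C       -4.1540e-04 -6.2310e-04 -6.2310e-04  6.2310e-04
  E        3.9741e-04       1.531      0.7341      0.0698
  solve Keq expr → x = 2.0770e-04; check Q = 1518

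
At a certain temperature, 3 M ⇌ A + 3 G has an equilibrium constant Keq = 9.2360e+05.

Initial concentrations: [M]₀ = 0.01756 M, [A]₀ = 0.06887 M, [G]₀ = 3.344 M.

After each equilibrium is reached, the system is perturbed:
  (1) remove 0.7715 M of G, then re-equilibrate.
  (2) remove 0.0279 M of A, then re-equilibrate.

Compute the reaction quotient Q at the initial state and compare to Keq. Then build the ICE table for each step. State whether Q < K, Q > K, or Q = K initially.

Q₀ = 4.7561e+05; Q < K (proceeds forward)

Q₀ = 4.7561e+05 vs Keq = 9.2360e+05 ⇒ Q<K, forward
Step 1:
                  M         A         G
  Initial   0.01756   0.06887     3.344
  Change  -0.003394  0.001131  0.003394
  Equil     0.01417      0.07     3.347
  solve Keq expr → x = 0.001131; check Q = 9.2360e+05
Then remove 0.7715 M of G.
Step 2:
                  M         A         G
  Initial   0.01417      0.07     2.576
  Change  -0.003196  0.001065  0.003196
  Equil     0.01097   0.07107     2.579
  solve Keq expr → x = 0.001065; check Q = 9.2360e+05
Then remove 0.0279 M of A.
Step 3:
                  M         A         G
  Initial   0.01097   0.04317     2.579
  Change  -0.001635 5.4490e-04  0.001635
  Equil    0.009335   0.04371     2.581
  solve Keq expr → x = 5.4490e-04; check Q = 9.2360e+05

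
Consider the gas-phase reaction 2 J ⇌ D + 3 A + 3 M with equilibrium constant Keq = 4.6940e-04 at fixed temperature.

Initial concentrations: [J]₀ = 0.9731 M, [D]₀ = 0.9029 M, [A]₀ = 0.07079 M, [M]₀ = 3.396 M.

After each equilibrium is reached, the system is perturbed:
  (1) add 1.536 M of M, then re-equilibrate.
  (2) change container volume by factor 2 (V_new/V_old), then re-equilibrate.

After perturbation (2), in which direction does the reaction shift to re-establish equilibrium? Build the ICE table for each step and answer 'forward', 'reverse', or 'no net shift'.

Direction: forward

Q₀ = 0.01325 vs Keq = 4.6940e-04 ⇒ Q>K, reverse
Step 1:
                  J         D         A         M
  I          0.9731    0.9029   0.07079     3.396
  C         0.03105  -0.01553  -0.04658  -0.04658
  E           1.004    0.8874   0.02421     3.349
  solve Keq expr → x = -0.01553; check Q = 4.6940e-04
Then add 1.536 M of M.
Step 2:
                  J         D         A         M
  I           1.004    0.8874   0.02421     4.885
  C        0.005011 -0.002505 -0.007516 -0.007516
  E           1.009    0.8849    0.0167     4.878
  solve Keq expr → x = -0.002505; check Q = 4.6940e-04
Then change container volume by factor 2 (V_new/V_old).
Step 3:
                  J         D         A         M
  I          0.5046    0.4424  0.008348     2.439
  C        -0.01163  0.005816   0.01745   0.01745
  E          0.4929    0.4483    0.0258     2.456
  solve Keq expr → x = 0.005816; check Q = 4.6940e-04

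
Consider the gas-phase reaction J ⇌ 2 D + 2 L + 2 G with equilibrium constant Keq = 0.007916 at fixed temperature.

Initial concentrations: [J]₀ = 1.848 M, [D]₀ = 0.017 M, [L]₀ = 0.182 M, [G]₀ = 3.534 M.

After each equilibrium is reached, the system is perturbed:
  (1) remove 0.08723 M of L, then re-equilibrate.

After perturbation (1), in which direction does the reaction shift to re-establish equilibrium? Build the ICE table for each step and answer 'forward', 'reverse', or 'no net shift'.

Q₀ = 6.4695e-05 vs Keq = 0.007916 ⇒ Q<K, forward
Step 1:
                   J          D          L          G
  I            1.848      0.017      0.182      3.534
  C          -0.0498     0.0996     0.0996     0.0996
  E            1.798     0.1166     0.2816      3.634
  solve Keq expr → x = 0.0498; check Q = 0.007916
Then remove 0.08723 M of L.
Step 2:
                   J          D          L          G
  I            1.798     0.1166     0.1944      3.634
  C          -0.0144    0.02879    0.02879    0.02879
  E            1.784     0.1454     0.2232      3.662
  solve Keq expr → x = 0.0144; check Q = 0.007916

Direction: forward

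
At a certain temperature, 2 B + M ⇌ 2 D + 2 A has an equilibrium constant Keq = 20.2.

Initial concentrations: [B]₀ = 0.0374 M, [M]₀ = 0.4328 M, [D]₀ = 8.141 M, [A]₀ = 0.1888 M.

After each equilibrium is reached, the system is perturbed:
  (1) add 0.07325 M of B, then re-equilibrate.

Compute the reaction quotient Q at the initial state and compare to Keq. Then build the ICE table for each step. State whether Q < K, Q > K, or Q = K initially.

Q₀ = 3902; Q > K (proceeds reverse)

Q₀ = 3902 vs Keq = 20.2 ⇒ Q>K, reverse
Step 1:
                    B           M           D           A
  I            0.0374      0.4328       8.141      0.1888
  C            0.1248      0.0624     -0.1248     -0.1248
  E            0.1622      0.4952       8.016       0.064
  solve Keq expr → x = -0.0624; check Q = 20.2
Then add 0.07325 M of B.
Step 2:
                    B           M           D           A
  I            0.2355      0.4952       8.016       0.064
  C          -0.01996   -0.009978     0.01996     0.01996
  E            0.2155      0.4852       8.036     0.08395
  solve Keq expr → x = 0.009978; check Q = 20.2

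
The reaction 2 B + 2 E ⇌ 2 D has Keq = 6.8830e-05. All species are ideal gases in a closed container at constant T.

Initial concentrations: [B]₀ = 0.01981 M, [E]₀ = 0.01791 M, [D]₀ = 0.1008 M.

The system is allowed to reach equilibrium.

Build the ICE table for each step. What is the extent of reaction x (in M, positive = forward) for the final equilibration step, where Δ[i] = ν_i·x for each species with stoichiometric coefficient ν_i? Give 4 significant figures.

Q₀ = 8.0716e+04 vs Keq = 6.8830e-05 ⇒ Q>K, reverse
Step 1:
                   B          E          D
  I          0.01981    0.01791     0.1008
  C           0.1007     0.1007    -0.1007
  E           0.1205     0.1186 1.1855e-04
  solve Keq expr → x = -0.05034; check Q = 6.8830e-05

x = -0.05034 M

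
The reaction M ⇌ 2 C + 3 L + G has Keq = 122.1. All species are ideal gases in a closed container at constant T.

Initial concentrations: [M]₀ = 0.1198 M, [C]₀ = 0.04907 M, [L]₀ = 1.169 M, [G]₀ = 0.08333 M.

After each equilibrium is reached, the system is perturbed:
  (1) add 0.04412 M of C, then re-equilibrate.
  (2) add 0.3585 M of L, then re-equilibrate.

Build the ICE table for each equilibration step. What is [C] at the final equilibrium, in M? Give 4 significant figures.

[C]_eq = 0.3304 M

Q₀ = 0.002676 vs Keq = 122.1 ⇒ Q<K, forward
Step 1:
                    M           C           L           G
  Initial      0.1198     0.04907       1.169     0.08333
  Change      -0.1193      0.2386      0.3579      0.1193
  Equil    4.8902e-04      0.2877       1.527      0.2026
  solve Keq expr → x = 0.1193; check Q = 122.1
Then add 0.04412 M of C.
Step 2:
                    M           C           L           G
  Initial  4.8902e-04      0.3318       1.527      0.2026
  Change   1.5913e-04 -3.1825e-04 -4.7738e-04 -1.5913e-04
  Equil    6.4815e-04      0.3315       1.526      0.2025
  solve Keq expr → x = -1.5913e-04; check Q = 122.1
Then add 0.3585 M of L.
Step 3:
                    M           C           L           G
  Initial  6.4815e-04      0.3315       1.885      0.2025
  Change   5.5756e-04   -0.001115   -0.001673 -5.5756e-04
  Equil      0.001206      0.3304       1.883      0.2019
  solve Keq expr → x = -5.5756e-04; check Q = 122.1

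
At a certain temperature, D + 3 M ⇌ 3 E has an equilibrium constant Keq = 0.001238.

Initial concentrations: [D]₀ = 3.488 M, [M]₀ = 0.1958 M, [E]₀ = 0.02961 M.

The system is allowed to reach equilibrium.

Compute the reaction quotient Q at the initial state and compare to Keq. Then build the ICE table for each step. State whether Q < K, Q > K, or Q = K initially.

Q₀ = 9.9152e-04 vs Keq = 0.001238 ⇒ Q<K, forward
Step 1:
                   D          M          E
  init         3.488     0.1958    0.02961
  Δ       -6.5141e-04  -0.001954   0.001954
  eq           3.487     0.1938    0.03156
  solve Keq expr → x = 6.5141e-04; check Q = 0.001238

Q₀ = 9.9152e-04; Q < K (proceeds forward)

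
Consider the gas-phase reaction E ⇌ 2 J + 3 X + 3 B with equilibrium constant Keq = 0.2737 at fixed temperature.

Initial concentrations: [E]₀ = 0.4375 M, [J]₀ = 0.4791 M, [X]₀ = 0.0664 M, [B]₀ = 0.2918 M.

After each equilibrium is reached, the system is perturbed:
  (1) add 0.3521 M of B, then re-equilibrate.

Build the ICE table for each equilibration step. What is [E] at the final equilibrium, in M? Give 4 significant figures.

Q₀ = 3.8162e-06 vs Keq = 0.2737 ⇒ Q<K, forward
Step 1:
                    E           J           X           B
  init         0.4375      0.4791      0.0664      0.2918
  Δ           -0.1728      0.3457      0.5185      0.5185
  eq           0.2647      0.8248      0.5849      0.8103
  solve Keq expr → x = 0.1728; check Q = 0.2737
Then add 0.3521 M of B.
Step 2:
                    E           J           X           B
  init         0.2647      0.8248      0.5849       1.162
  Δ           0.03229    -0.06459    -0.09688    -0.09688
  eq            0.297      0.7602       0.488       1.066
  solve Keq expr → x = -0.03229; check Q = 0.2737

[E]_eq = 0.297 M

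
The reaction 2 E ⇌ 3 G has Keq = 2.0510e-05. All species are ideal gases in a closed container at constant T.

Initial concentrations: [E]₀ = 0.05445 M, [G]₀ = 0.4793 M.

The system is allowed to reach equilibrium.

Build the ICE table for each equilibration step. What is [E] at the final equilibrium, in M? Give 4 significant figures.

Q₀ = 37.14 vs Keq = 2.0510e-05 ⇒ Q>K, reverse
Step 1:
                   E          G
  I          0.05445     0.4793
  C           0.3102    -0.4653
  E           0.3647    0.01397
  solve Keq expr → x = -0.1551; check Q = 2.0510e-05

[E]_eq = 0.3647 M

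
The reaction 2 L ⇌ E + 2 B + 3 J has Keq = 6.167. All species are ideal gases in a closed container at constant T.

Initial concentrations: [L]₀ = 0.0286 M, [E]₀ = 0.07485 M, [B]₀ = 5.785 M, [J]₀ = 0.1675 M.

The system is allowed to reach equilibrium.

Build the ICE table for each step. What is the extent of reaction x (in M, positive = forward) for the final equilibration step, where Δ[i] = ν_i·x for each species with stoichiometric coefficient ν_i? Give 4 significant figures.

Q₀ = 14.39 vs Keq = 6.167 ⇒ Q>K, reverse
Step 1:
                  L         E         B         J
  Initial    0.0286   0.07485     5.785    0.1675
  Change   0.008811 -0.004406 -0.008811  -0.01322
  Equil     0.03741   0.07044     5.776    0.1543
  solve Keq expr → x = -0.004406; check Q = 6.167

x = -0.004406 M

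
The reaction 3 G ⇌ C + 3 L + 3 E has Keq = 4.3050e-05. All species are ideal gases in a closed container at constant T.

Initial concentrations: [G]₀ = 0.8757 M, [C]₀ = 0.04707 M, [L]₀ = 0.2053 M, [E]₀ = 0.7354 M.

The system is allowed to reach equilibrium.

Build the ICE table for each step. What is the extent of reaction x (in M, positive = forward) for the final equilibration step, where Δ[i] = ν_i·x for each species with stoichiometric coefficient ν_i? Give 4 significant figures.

x = -0.01729 M

Q₀ = 2.4122e-04 vs Keq = 4.3050e-05 ⇒ Q>K, reverse
Step 1:
                    G           C           L           E
  I            0.8757     0.04707      0.2053      0.7354
  C           0.05186    -0.01729    -0.05186    -0.05186
  E            0.9276     0.02978      0.1534      0.6835
  solve Keq expr → x = -0.01729; check Q = 4.3050e-05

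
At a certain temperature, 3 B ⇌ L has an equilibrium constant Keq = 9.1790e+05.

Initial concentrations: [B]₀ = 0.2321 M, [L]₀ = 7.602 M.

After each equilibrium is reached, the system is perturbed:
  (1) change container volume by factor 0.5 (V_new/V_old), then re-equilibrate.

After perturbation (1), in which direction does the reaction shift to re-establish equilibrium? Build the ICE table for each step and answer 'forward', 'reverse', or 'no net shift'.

Q₀ = 608 vs Keq = 9.1790e+05 ⇒ Q<K, forward
Step 1:
                    B           L
  I            0.2321       7.602
  C           -0.2118      0.0706
  E           0.02029       7.673
  solve Keq expr → x = 0.0706; check Q = 9.1790e+05
Then change container volume by factor 0.5 (V_new/V_old).
Step 2:
                    B           L
  I           0.04059       15.35
  C          -0.01502    0.005006
  E           0.02557       15.35
  solve Keq expr → x = 0.005006; check Q = 9.1790e+05

Direction: forward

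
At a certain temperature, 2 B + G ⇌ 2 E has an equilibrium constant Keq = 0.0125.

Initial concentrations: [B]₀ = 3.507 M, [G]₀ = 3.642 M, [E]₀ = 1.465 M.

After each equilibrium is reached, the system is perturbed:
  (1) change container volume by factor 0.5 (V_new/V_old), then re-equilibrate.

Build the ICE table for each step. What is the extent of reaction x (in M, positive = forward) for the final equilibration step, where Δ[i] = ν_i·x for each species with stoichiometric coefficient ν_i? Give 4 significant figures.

x = 0.2687 M

Q₀ = 0.04791 vs Keq = 0.0125 ⇒ Q>K, reverse
Step 1:
                    B           G           E
  init          3.507       3.642       1.465
  Δ            0.5635      0.2818     -0.5635
  eq            4.071       3.924      0.9015
  solve Keq expr → x = -0.2818; check Q = 0.0125
Then change container volume by factor 0.5 (V_new/V_old).
Step 2:
                    B           G           E
  init          8.141       7.848       1.803
  Δ           -0.5374     -0.2687      0.5374
  eq            7.604       7.579        2.34
  solve Keq expr → x = 0.2687; check Q = 0.0125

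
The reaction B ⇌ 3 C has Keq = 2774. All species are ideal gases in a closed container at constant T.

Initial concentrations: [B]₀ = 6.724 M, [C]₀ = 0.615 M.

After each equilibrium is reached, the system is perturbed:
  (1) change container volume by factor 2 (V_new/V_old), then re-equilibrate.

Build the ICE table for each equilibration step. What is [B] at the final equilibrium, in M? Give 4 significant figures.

Q₀ = 0.03459 vs Keq = 2774 ⇒ Q<K, forward
Step 1:
                   B          C
  Initial      6.724      0.615
  Change      -5.193      15.58
  Equil        1.531      16.19
  solve Keq expr → x = 5.193; check Q = 2774
Then change container volume by factor 2 (V_new/V_old).
Step 2:
                   B          C
  Initial     0.7655      8.097
  Change     -0.4589      1.377
  Equil       0.3065      9.474
  solve Keq expr → x = 0.4589; check Q = 2774

[B]_eq = 0.3065 M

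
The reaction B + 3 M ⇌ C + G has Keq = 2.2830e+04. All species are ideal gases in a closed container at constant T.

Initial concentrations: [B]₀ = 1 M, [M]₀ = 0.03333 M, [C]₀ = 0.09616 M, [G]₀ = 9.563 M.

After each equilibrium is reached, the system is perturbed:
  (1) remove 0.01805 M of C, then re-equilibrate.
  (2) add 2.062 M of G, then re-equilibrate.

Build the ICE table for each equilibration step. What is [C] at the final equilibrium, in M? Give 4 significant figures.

Q₀ = 2.4836e+04 vs Keq = 2.2830e+04 ⇒ Q>K, reverse
Step 1:
                    B           M           C           G
  Initial           1     0.03333     0.09616       9.563
  Change   3.0303e-04  9.0909e-04 -3.0303e-04 -3.0303e-04
  Equil             1     0.03424     0.09586       9.563
  solve Keq expr → x = -3.0303e-04; check Q = 2.2830e+04
Then remove 0.01805 M of C.
Step 2:
                    B           M           C           G
  Initial           1     0.03424     0.07781       9.563
  Change  -7.3062e-04   -0.002192  7.3062e-04  7.3062e-04
  Equil        0.9996     0.03205     0.07854       9.563
  solve Keq expr → x = 7.3062e-04; check Q = 2.2830e+04
Then add 2.062 M of G.
Step 3:
                    B           M           C           G
  Initial      0.9996     0.03205     0.07854       11.63
  Change   6.8244e-04    0.002047 -6.8244e-04 -6.8244e-04
  Equil             1     0.03409     0.07786       11.62
  solve Keq expr → x = -6.8244e-04; check Q = 2.2830e+04

[C]_eq = 0.07786 M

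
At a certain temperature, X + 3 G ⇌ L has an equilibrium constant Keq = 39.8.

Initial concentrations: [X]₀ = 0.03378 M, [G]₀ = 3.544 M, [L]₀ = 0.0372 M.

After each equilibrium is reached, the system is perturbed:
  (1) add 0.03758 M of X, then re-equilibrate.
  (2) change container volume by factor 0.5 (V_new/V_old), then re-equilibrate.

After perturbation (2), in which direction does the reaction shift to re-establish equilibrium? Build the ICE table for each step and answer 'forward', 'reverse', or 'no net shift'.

Q₀ = 0.02474 vs Keq = 39.8 ⇒ Q<K, forward
Step 1:
                   X          G          L
  Initial    0.03378      3.544     0.0372
  Change    -0.03374    -0.1012    0.03374
  Equil   4.3677e-05      3.443    0.07094
  solve Keq expr → x = 0.03374; check Q = 39.8
Then add 0.03758 M of X.
Step 2:
                   X          G          L
  Initial    0.03762      3.443    0.07094
  Change    -0.03755    -0.1126    0.03755
  Equil   7.3808e-05       3.33     0.1085
  solve Keq expr → x = 0.03755; check Q = 39.8
Then change container volume by factor 0.5 (V_new/V_old).
Step 3:
                   X          G          L
  Initial 1.4762e-04       6.66      0.217
  Change  -1.2915e-04 -3.8745e-04 1.2915e-04
  Equil   1.8466e-05       6.66     0.2171
  solve Keq expr → x = 1.2915e-04; check Q = 39.8

Direction: forward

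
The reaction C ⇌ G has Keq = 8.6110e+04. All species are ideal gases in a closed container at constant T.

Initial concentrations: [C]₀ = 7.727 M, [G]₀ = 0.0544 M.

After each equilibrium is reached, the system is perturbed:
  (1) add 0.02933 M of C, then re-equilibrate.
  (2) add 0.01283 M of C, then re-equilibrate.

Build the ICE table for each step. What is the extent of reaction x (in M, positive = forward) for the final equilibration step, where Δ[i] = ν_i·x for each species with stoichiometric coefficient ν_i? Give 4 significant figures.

Q₀ = 0.00704 vs Keq = 8.6110e+04 ⇒ Q<K, forward
Step 1:
                  C         G
  init        7.727    0.0544
  Δ          -7.727     7.727
  eq      9.0365e-05     7.781
  solve Keq expr → x = 7.727; check Q = 8.6110e+04
Then add 0.02933 M of C.
Step 2:
                  C         G
  init      0.02942     7.781
  Δ        -0.02933   0.02933
  eq      9.0705e-05     7.811
  solve Keq expr → x = 0.02933; check Q = 8.6110e+04
Then add 0.01283 M of C.
Step 3:
                  C         G
  init      0.01292     7.811
  Δ        -0.01283   0.01283
  eq      9.0854e-05     7.823
  solve Keq expr → x = 0.01283; check Q = 8.6110e+04

x = 0.01283 M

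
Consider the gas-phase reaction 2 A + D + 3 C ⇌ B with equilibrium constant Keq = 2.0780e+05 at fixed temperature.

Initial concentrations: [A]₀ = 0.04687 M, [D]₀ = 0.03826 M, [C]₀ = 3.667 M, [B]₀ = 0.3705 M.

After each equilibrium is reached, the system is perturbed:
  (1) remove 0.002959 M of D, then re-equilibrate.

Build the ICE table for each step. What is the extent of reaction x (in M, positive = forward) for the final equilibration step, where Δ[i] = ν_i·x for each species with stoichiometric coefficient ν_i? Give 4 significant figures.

Q₀ = 89.4 vs Keq = 2.0780e+05 ⇒ Q<K, forward
Step 1:
                    A           D           C           B
  init        0.04687     0.03826       3.667      0.3705
  Δ          -0.04526    -0.02263    -0.06789     0.02263
  eq         0.001611     0.01563       3.599      0.3931
  solve Keq expr → x = 0.02263; check Q = 2.0780e+05
Then remove 0.002959 M of D.
Step 2:
                    A           D           C           B
  init       0.001611     0.01267       3.599      0.3931
  Δ        1.7184e-04  8.5920e-05  2.5776e-04 -8.5920e-05
  eq         0.001783     0.01276       3.599       0.393
  solve Keq expr → x = -8.5920e-05; check Q = 2.0780e+05

x = -8.5920e-05 M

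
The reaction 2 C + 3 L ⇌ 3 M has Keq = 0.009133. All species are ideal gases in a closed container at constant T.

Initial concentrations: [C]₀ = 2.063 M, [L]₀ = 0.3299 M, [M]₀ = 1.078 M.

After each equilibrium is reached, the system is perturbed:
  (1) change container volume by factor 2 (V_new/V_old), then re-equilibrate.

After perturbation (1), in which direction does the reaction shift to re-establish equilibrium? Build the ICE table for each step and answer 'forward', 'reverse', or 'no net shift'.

Q₀ = 8.198 vs Keq = 0.009133 ⇒ Q>K, reverse
Step 1:
                    C           L           M
  Initial       2.063      0.3299       1.078
  Change       0.4568      0.6851     -0.6851
  Equil          2.52       1.015      0.3929
  solve Keq expr → x = -0.2284; check Q = 0.009133
Then change container volume by factor 2 (V_new/V_old).
Step 2:
                    C           L           M
  Initial        1.26      0.5075      0.1964
  Change       0.0375     0.05626    -0.05626
  Equil         1.297      0.5638      0.1402
  solve Keq expr → x = -0.01875; check Q = 0.009133

Direction: reverse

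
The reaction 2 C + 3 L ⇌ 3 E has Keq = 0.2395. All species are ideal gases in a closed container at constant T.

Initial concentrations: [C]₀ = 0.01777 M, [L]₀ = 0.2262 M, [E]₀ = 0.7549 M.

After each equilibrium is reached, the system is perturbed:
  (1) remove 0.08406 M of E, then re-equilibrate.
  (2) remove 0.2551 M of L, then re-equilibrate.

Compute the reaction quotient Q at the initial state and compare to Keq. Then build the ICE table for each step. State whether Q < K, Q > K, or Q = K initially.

Q₀ = 1.1771e+05; Q > K (proceeds reverse)

Q₀ = 1.1771e+05 vs Keq = 0.2395 ⇒ Q>K, reverse
Step 1:
                   C          L          E
  init       0.01777     0.2262     0.7549
  Δ            0.346      0.519     -0.519
  eq          0.3638     0.7452     0.2359
  solve Keq expr → x = -0.173; check Q = 0.2395
Then remove 0.08406 M of E.
Step 2:
                   C          L          E
  init        0.3638     0.7452     0.1518
  Δ         -0.03527   -0.05291    0.05291
  eq          0.3285     0.6923     0.2047
  solve Keq expr → x = 0.01764; check Q = 0.2395
Then remove 0.2551 M of L.
Step 3:
                   C          L          E
  init        0.3285     0.4372     0.2047
  Δ           0.0338     0.0507    -0.0507
  eq          0.3623     0.4879      0.154
  solve Keq expr → x = -0.0169; check Q = 0.2395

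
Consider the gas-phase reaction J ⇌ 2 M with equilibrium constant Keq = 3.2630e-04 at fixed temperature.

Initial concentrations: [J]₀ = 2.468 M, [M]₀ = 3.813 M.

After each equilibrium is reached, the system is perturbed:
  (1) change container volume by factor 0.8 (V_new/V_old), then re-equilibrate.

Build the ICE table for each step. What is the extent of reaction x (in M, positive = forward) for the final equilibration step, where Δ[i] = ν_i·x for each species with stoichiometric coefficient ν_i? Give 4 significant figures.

Q₀ = 5.891 vs Keq = 3.2630e-04 ⇒ Q>K, reverse
Step 1:
                   J          M
  I            2.468      3.813
  C            1.888     -3.775
  E            4.356     0.0377
  solve Keq expr → x = -1.888; check Q = 3.2630e-04
Then change container volume by factor 0.8 (V_new/V_old).
Step 2:
                   J          M
  I            5.445    0.04712
  C         0.002483  -0.004965
  E            5.447    0.04216
  solve Keq expr → x = -0.002483; check Q = 3.2630e-04

x = -0.002483 M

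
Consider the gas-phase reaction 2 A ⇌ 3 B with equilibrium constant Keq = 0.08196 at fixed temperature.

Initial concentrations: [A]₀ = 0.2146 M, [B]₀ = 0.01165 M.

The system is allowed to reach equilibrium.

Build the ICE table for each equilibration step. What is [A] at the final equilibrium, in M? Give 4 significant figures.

Q₀ = 3.4334e-05 vs Keq = 0.08196 ⇒ Q<K, forward
Step 1:
                  A         B
  I          0.2146   0.01165
  C        -0.07147    0.1072
  E          0.1431    0.1189
  solve Keq expr → x = 0.03574; check Q = 0.08196

[A]_eq = 0.1431 M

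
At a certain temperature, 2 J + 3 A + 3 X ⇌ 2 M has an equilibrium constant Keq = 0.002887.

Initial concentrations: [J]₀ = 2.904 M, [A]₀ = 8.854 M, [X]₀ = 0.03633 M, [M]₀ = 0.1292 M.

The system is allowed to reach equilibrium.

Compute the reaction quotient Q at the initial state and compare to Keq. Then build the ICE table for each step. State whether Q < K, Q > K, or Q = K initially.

Q₀ = 0.05947 vs Keq = 0.002887 ⇒ Q>K, reverse
Step 1:
                   J          A          X          M
  I            2.904      8.854    0.03633     0.1292
  C          0.03057    0.04585    0.04585   -0.03057
  E            2.935        8.9    0.08218    0.09863
  solve Keq expr → x = -0.01528; check Q = 0.002887

Q₀ = 0.05947; Q > K (proceeds reverse)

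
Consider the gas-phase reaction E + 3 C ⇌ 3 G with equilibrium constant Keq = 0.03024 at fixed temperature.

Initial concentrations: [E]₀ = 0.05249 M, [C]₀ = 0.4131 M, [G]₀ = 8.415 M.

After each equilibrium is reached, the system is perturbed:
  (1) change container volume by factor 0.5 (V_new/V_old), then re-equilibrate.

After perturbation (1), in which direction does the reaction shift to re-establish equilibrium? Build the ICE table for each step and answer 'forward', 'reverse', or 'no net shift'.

Direction: forward

Q₀ = 1.6103e+05 vs Keq = 0.03024 ⇒ Q>K, reverse
Step 1:
                  E         C         G
  I         0.05249    0.4131     8.415
  C           1.973     5.919    -5.919
  E           2.025     6.332     2.496
  solve Keq expr → x = -1.973; check Q = 0.03024
Then change container volume by factor 0.5 (V_new/V_old).
Step 2:
                  E         C         G
  I           4.051     12.66     4.992
  C         -0.2602   -0.7807    0.7807
  E           3.791     11.88     5.773
  solve Keq expr → x = 0.2602; check Q = 0.03024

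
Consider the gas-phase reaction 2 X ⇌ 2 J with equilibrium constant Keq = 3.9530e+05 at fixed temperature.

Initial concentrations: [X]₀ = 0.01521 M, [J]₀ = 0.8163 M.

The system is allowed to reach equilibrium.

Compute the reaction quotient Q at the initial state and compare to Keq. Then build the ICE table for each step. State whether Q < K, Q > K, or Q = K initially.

Q₀ = 2880; Q < K (proceeds forward)

Q₀ = 2880 vs Keq = 3.9530e+05 ⇒ Q<K, forward
Step 1:
                  X         J
  I         0.01521    0.8163
  C        -0.01389   0.01389
  E         0.00132    0.8302
  solve Keq expr → x = 0.006945; check Q = 3.9530e+05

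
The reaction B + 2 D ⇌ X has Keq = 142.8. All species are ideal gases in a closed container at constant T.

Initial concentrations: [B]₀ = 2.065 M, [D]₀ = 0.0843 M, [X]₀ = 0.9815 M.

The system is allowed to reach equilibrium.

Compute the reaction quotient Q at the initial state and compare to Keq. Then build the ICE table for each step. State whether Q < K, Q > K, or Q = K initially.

Q₀ = 66.88 vs Keq = 142.8 ⇒ Q<K, forward
Step 1:
                   B          D          X
  I            2.065     0.0843     0.9815
  C         -0.01302   -0.02604    0.01302
  E            2.052    0.05826     0.9945
  solve Keq expr → x = 0.01302; check Q = 142.8

Q₀ = 66.88; Q < K (proceeds forward)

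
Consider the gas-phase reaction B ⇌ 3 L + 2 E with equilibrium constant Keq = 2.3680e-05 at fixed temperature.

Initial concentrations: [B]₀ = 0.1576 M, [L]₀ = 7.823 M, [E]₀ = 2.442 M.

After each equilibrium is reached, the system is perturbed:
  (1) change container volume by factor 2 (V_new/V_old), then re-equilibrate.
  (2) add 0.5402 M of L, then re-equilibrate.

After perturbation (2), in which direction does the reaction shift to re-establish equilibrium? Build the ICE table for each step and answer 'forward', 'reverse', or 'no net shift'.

Q₀ = 1.8116e+04 vs Keq = 2.3680e-05 ⇒ Q>K, reverse
Step 1:
                    B           L           E
  init         0.1576       7.823       2.442
  Δ             1.221      -3.662      -2.441
  eq            1.378       4.161  6.7307e-04
  solve Keq expr → x = -1.221; check Q = 2.3680e-05
Then change container volume by factor 2 (V_new/V_old).
Step 2:
                    B           L           E
  init         0.6891       2.081  3.3653e-04
  Δ       -5.0382e-04    0.001511    0.001008
  eq           0.6886       2.082    0.001344
  solve Keq expr → x = 5.0382e-04; check Q = 2.3680e-05
Then add 0.5402 M of L.
Step 3:
                    B           L           E
  init         0.6886       2.622    0.001344
  Δ        1.9636e-04 -5.8908e-04 -3.9272e-04
  eq           0.6888       2.622  9.5146e-04
  solve Keq expr → x = -1.9636e-04; check Q = 2.3680e-05

Direction: reverse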